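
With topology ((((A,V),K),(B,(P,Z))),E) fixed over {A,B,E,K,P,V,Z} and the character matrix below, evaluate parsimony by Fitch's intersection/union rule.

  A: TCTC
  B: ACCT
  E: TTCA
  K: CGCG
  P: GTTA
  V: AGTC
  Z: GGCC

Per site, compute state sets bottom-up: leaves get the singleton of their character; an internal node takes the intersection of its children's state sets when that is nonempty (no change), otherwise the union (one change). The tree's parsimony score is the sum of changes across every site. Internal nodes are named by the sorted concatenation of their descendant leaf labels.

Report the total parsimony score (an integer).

14

[col 0] AV: children A:{T}, V:{A} ∪→ {A,T}; cost 1
[col 0] AKV: children AV:{A,T}, K:{C} ∪→ {A,C,T}; cost 1
[col 0] PZ: children P:{G}, Z:{G} ∩→ {G}; cost 0
[col 0] BPZ: children B:{A}, PZ:{G} ∪→ {A,G}; cost 1
[col 0] ABKPVZ: children AKV:{A,C,T}, BPZ:{A,G} ∩→ {A}; cost 0
[col 0] ABEKPVZ: children ABKPVZ:{A}, E:{T} ∪→ {A,T}; cost 1
[col 1] AV: children A:{C}, V:{G} ∪→ {C,G}; cost 1
[col 1] AKV: children AV:{C,G}, K:{G} ∩→ {G}; cost 0
[col 1] PZ: children P:{T}, Z:{G} ∪→ {G,T}; cost 1
[col 1] BPZ: children B:{C}, PZ:{G,T} ∪→ {C,G,T}; cost 1
[col 1] ABKPVZ: children AKV:{G}, BPZ:{C,G,T} ∩→ {G}; cost 0
[col 1] ABEKPVZ: children ABKPVZ:{G}, E:{T} ∪→ {G,T}; cost 1
[col 2] AV: children A:{T}, V:{T} ∩→ {T}; cost 0
[col 2] AKV: children AV:{T}, K:{C} ∪→ {C,T}; cost 1
[col 2] PZ: children P:{T}, Z:{C} ∪→ {C,T}; cost 1
[col 2] BPZ: children B:{C}, PZ:{C,T} ∩→ {C}; cost 0
[col 2] ABKPVZ: children AKV:{C,T}, BPZ:{C} ∩→ {C}; cost 0
[col 2] ABEKPVZ: children ABKPVZ:{C}, E:{C} ∩→ {C}; cost 0
[col 3] AV: children A:{C}, V:{C} ∩→ {C}; cost 0
[col 3] AKV: children AV:{C}, K:{G} ∪→ {C,G}; cost 1
[col 3] PZ: children P:{A}, Z:{C} ∪→ {A,C}; cost 1
[col 3] BPZ: children B:{T}, PZ:{A,C} ∪→ {A,C,T}; cost 1
[col 3] ABKPVZ: children AKV:{C,G}, BPZ:{A,C,T} ∩→ {C}; cost 0
[col 3] ABEKPVZ: children ABKPVZ:{C}, E:{A} ∪→ {A,C}; cost 1
per-site changes: [4, 4, 2, 4]; total = 14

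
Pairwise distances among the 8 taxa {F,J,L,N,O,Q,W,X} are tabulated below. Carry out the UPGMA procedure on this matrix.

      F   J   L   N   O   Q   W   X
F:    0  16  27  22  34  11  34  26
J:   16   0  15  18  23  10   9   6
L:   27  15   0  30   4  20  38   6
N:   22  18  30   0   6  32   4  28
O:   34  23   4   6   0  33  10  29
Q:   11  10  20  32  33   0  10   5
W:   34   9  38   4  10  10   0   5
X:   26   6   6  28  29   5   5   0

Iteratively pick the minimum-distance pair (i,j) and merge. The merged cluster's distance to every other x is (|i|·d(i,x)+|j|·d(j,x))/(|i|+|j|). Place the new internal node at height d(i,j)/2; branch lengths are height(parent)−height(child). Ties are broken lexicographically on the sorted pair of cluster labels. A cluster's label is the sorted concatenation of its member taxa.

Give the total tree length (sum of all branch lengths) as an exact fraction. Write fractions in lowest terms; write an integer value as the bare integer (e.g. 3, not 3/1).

step 1: merge (L,O) at d=4; branch lengths L→2, O→2; new cluster LO
  updated: d(F,LO)=61/2, d(J,LO)=19, d(LO,N)=18, d(LO,Q)=53/2, d(LO,W)=24, d(LO,X)=35/2
step 2: merge (N,W) at d=4; branch lengths N→2, W→2; new cluster NW
  updated: d(F,NW)=28, d(J,NW)=27/2, d(LO,NW)=21, d(NW,Q)=21, d(NW,X)=33/2
step 3: merge (Q,X) at d=5; branch lengths Q→5/2, X→5/2; new cluster QX
  updated: d(F,QX)=37/2, d(J,QX)=8, d(LO,QX)=22, d(NW,QX)=75/4
step 4: merge (J,QX) at d=8; branch lengths J→4, QX→3/2; new cluster JQX
  updated: d(F,JQX)=53/3, d(JQX,LO)=21, d(JQX,NW)=17
step 5: merge (JQX,NW) at d=17; branch lengths JQX→9/2, NW→13/2; new cluster JNQWX
  updated: d(F,JNQWX)=109/5, d(JNQWX,LO)=21
step 6: merge (JNQWX,LO) at d=21; branch lengths JNQWX→2, LO→17/2; new cluster JLNOQWX
  updated: d(F,JLNOQWX)=170/7
step 7: merge (F,JLNOQWX) at d=170/7; branch lengths F→85/7, JLNOQWX→23/14; new cluster FJLNOQWX
final tree: (F:85/7,(((J:4,(Q:5/2,X:5/2):3/2):9/2,(N:2,W:2):13/2):2,(L:2,O:2):17/2):23/14)
total length: 753/14

753/14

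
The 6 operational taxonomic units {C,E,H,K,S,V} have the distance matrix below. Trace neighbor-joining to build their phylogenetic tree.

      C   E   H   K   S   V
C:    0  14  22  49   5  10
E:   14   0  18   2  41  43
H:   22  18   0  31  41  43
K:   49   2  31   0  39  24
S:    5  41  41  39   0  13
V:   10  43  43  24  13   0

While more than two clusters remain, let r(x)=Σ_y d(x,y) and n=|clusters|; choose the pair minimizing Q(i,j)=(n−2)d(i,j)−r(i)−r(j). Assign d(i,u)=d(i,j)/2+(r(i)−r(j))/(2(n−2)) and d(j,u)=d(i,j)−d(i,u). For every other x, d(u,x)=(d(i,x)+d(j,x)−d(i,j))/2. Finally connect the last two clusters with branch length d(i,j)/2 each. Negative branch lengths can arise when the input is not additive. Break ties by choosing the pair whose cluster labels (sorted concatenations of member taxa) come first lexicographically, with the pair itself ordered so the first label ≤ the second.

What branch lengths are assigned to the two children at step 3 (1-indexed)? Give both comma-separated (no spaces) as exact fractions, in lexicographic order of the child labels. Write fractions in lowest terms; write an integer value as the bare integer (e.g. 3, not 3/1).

-41/16,273/16

step 1: merge (E,K) at d=2, Q=-255; branch lengths E→-19/8, K→35/8; new cluster EK
  updated: d(C,EK)=61/2, d(EK,H)=47/2, d(EK,S)=39, d(EK,V)=65/2
step 2: merge (EK,H) at d=47/2, Q=-369/2; branch lengths EK→133/12, H→149/12; new cluster EHK
  updated: d(C,EHK)=29/2, d(EHK,S)=113/4, d(EHK,V)=26
step 3: merge (C,EHK) at d=29/2, Q=-277/4; branch lengths C→-41/16, EHK→273/16; new cluster CEHK
  updated: d(CEHK,S)=75/8, d(CEHK,V)=43/4
step 4: merge (CEHK,S) at d=75/8, Q=-265/8; branch lengths CEHK→57/16, S→93/16; new cluster CEHKS
  updated: d(CEHKS,V)=115/16
step 5: merge (CEHKS,V) at d=115/16; branch lengths CEHKS→115/32, V→115/32; new cluster CEHKSV
final tree: (((C:-41/16,((E:-19/8,K:35/8):133/12,H:149/12):273/16):57/16,S:93/16):115/32,V:115/32)
total length: 905/16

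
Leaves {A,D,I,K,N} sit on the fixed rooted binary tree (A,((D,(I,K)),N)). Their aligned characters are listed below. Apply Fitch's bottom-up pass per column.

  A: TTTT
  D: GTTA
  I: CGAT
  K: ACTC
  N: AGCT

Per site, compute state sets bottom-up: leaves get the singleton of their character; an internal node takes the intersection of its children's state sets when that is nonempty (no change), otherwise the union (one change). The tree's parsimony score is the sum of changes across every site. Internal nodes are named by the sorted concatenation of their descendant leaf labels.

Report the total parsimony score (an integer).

10

[col 0] IK: children I:{C}, K:{A} ∪→ {A,C}; cost 1
[col 0] DIK: children D:{G}, IK:{A,C} ∪→ {A,C,G}; cost 1
[col 0] DIKN: children DIK:{A,C,G}, N:{A} ∩→ {A}; cost 0
[col 0] ADIKN: children A:{T}, DIKN:{A} ∪→ {A,T}; cost 1
[col 1] IK: children I:{G}, K:{C} ∪→ {C,G}; cost 1
[col 1] DIK: children D:{T}, IK:{C,G} ∪→ {C,G,T}; cost 1
[col 1] DIKN: children DIK:{C,G,T}, N:{G} ∩→ {G}; cost 0
[col 1] ADIKN: children A:{T}, DIKN:{G} ∪→ {G,T}; cost 1
[col 2] IK: children I:{A}, K:{T} ∪→ {A,T}; cost 1
[col 2] DIK: children D:{T}, IK:{A,T} ∩→ {T}; cost 0
[col 2] DIKN: children DIK:{T}, N:{C} ∪→ {C,T}; cost 1
[col 2] ADIKN: children A:{T}, DIKN:{C,T} ∩→ {T}; cost 0
[col 3] IK: children I:{T}, K:{C} ∪→ {C,T}; cost 1
[col 3] DIK: children D:{A}, IK:{C,T} ∪→ {A,C,T}; cost 1
[col 3] DIKN: children DIK:{A,C,T}, N:{T} ∩→ {T}; cost 0
[col 3] ADIKN: children A:{T}, DIKN:{T} ∩→ {T}; cost 0
per-site changes: [3, 3, 2, 2]; total = 10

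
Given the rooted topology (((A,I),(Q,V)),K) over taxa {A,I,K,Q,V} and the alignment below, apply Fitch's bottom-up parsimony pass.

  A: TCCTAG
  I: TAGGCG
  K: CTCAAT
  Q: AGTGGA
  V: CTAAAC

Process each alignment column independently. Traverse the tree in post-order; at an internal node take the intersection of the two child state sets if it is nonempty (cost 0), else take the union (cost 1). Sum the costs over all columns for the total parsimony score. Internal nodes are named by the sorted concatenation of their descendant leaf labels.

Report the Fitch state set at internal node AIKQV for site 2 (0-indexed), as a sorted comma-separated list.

C

site 0, node AI: A={T} ∩ I={T} → {T} (+0)
site 0, node QV: Q={A} ∪ V={C} → {A,C} (+1)
site 0, node AIQV: AI={T} ∪ QV={A,C} → {A,C,T} (+1)
site 0, node AIKQV: AIQV={A,C,T} ∩ K={C} → {C} (+0)
site 1, node AI: A={C} ∪ I={A} → {A,C} (+1)
site 1, node QV: Q={G} ∪ V={T} → {G,T} (+1)
site 1, node AIQV: AI={A,C} ∪ QV={G,T} → {A,C,G,T} (+1)
site 1, node AIKQV: AIQV={A,C,G,T} ∩ K={T} → {T} (+0)
site 2, node AI: A={C} ∪ I={G} → {C,G} (+1)
site 2, node QV: Q={T} ∪ V={A} → {A,T} (+1)
site 2, node AIQV: AI={C,G} ∪ QV={A,T} → {A,C,G,T} (+1)
site 2, node AIKQV: AIQV={A,C,G,T} ∩ K={C} → {C} (+0)
site 3, node AI: A={T} ∪ I={G} → {G,T} (+1)
site 3, node QV: Q={G} ∪ V={A} → {A,G} (+1)
site 3, node AIQV: AI={G,T} ∩ QV={A,G} → {G} (+0)
site 3, node AIKQV: AIQV={G} ∪ K={A} → {A,G} (+1)
site 4, node AI: A={A} ∪ I={C} → {A,C} (+1)
site 4, node QV: Q={G} ∪ V={A} → {A,G} (+1)
site 4, node AIQV: AI={A,C} ∩ QV={A,G} → {A} (+0)
site 4, node AIKQV: AIQV={A} ∩ K={A} → {A} (+0)
site 5, node AI: A={G} ∩ I={G} → {G} (+0)
site 5, node QV: Q={A} ∪ V={C} → {A,C} (+1)
site 5, node AIQV: AI={G} ∪ QV={A,C} → {A,C,G} (+1)
site 5, node AIKQV: AIQV={A,C,G} ∪ K={T} → {A,C,G,T} (+1)
per-site changes: [2, 3, 3, 3, 2, 3]; total = 16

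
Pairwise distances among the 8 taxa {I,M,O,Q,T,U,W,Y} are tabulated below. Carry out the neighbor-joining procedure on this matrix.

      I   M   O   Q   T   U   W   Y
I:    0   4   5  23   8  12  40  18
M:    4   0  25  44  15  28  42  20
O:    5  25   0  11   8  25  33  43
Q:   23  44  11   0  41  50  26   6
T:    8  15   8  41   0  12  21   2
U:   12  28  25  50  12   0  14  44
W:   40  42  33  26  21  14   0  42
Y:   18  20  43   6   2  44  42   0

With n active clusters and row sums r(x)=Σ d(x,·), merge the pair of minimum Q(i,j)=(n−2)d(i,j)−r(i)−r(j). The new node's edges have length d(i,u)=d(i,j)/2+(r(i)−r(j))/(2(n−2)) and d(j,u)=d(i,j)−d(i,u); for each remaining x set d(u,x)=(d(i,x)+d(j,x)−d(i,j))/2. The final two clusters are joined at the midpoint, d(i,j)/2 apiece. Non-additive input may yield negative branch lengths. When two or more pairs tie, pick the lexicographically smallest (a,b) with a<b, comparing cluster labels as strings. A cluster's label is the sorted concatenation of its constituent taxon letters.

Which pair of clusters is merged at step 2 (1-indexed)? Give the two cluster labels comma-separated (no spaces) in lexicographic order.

U,W

step 1: merge (Q,Y) at d=6, Q=-340; branch lengths Q→31/6, Y→5/6; new cluster QY
  updated: d(I,QY)=35/2, d(M,QY)=29, d(O,QY)=24, d(QY,T)=37/2, d(QY,U)=44, d(QY,W)=31
step 2: merge (U,W) at d=14, Q=-246; branch lengths U→12/5, W→58/5; new cluster UW
  updated: d(I,UW)=19, d(M,UW)=28, d(O,UW)=22, d(QY,UW)=61/2, d(T,UW)=19/2
step 3: merge (I,M) at d=4, Q=-277/2; branch lengths I→-63/16, M→127/16; new cluster IM
  updated: d(IM,O)=13, d(IM,QY)=85/4, d(IM,T)=19/2, d(IM,UW)=43/2
step 4: merge (T,UW) at d=19/2, Q=-201/2; branch lengths T→-19/12, UW→133/12; new cluster TUW
  updated: d(IM,TUW)=43/4, d(O,TUW)=41/4, d(QY,TUW)=79/4
step 5: merge (IM,QY) at d=85/4, Q=-135/2; branch lengths IM→45/8, QY→125/8; new cluster IMQY
  updated: d(IMQY,O)=63/8, d(IMQY,TUW)=37/8
step 6: merge (IMQY,O) at d=63/8, Q=-91/4; branch lengths IMQY→9/8, O→27/4; new cluster IMOQY
  updated: d(IMOQY,TUW)=7/2
step 7: merge (IMOQY,TUW) at d=7/2; branch lengths IMOQY→7/4, TUW→7/4; new cluster IMOQTUWY
final tree: ((((I:-63/16,M:127/16):45/8,(Q:31/6,Y:5/6):125/8):9/8,O:27/4):7/4,(T:-19/12,(U:12/5,W:58/5):133/12):7/4)
total length: 529/8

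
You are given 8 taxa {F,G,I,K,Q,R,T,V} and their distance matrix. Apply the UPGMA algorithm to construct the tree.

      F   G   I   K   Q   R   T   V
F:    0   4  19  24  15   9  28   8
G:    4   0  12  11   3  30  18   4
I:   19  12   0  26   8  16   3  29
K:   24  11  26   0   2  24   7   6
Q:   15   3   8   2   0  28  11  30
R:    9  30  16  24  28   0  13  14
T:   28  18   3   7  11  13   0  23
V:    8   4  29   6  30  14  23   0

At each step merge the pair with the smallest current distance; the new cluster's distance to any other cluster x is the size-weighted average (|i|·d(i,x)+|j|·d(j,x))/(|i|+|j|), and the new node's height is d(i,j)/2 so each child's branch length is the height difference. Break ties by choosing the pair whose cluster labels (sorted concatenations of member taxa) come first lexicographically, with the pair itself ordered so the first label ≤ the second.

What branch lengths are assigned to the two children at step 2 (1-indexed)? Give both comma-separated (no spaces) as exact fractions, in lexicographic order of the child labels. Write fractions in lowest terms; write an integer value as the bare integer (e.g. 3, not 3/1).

iteration 1: select K,Q (d=2); attach at lengths (1, 1); label the merged cluster KQ
  updated: d(F,KQ)=39/2, d(G,KQ)=7, d(I,KQ)=17, d(KQ,R)=26, d(KQ,T)=9, d(KQ,V)=18
iteration 2: select I,T (d=3); attach at lengths (3/2, 3/2); label the merged cluster IT
  updated: d(F,IT)=47/2, d(G,IT)=15, d(IT,KQ)=13, d(IT,R)=29/2, d(IT,V)=26
iteration 3: select F,G (d=4); attach at lengths (2, 2); label the merged cluster FG
  updated: d(FG,IT)=77/4, d(FG,KQ)=53/4, d(FG,R)=39/2, d(FG,V)=6
iteration 4: select FG,V (d=6); attach at lengths (1, 3); label the merged cluster FGV
  updated: d(FGV,IT)=43/2, d(FGV,KQ)=89/6, d(FGV,R)=53/3
iteration 5: select IT,KQ (d=13); attach at lengths (5, 11/2); label the merged cluster IKQT
  updated: d(FGV,IKQT)=109/6, d(IKQT,R)=81/4
iteration 6: select FGV,R (d=53/3); attach at lengths (35/6, 53/6); label the merged cluster FGRV
  updated: d(FGRV,IKQT)=299/16
iteration 7: select FGRV,IKQT (d=299/16); attach at lengths (49/96, 91/32); label the merged cluster FGIKQRTV
final tree: ((((F:2,G:2):1,V:3):35/6,R:53/6):49/96,((I:3/2,T:3/2):5,(K:1,Q:1):11/2):91/32)
total length: 1993/48

3/2,3/2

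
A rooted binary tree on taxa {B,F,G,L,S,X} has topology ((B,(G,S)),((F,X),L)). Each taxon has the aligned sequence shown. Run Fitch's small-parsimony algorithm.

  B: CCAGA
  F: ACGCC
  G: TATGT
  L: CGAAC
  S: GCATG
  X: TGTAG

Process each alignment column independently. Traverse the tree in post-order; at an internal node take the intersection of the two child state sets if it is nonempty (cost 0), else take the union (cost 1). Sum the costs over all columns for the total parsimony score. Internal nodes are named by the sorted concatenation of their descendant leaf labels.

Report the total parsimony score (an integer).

[col 0] GS: children G:{T}, S:{G} ∪→ {G,T}; cost 1
[col 0] BGS: children B:{C}, GS:{G,T} ∪→ {C,G,T}; cost 1
[col 0] FX: children F:{A}, X:{T} ∪→ {A,T}; cost 1
[col 0] FLX: children FX:{A,T}, L:{C} ∪→ {A,C,T}; cost 1
[col 0] BFGLSX: children BGS:{C,G,T}, FLX:{A,C,T} ∩→ {C,T}; cost 0
[col 1] GS: children G:{A}, S:{C} ∪→ {A,C}; cost 1
[col 1] BGS: children B:{C}, GS:{A,C} ∩→ {C}; cost 0
[col 1] FX: children F:{C}, X:{G} ∪→ {C,G}; cost 1
[col 1] FLX: children FX:{C,G}, L:{G} ∩→ {G}; cost 0
[col 1] BFGLSX: children BGS:{C}, FLX:{G} ∪→ {C,G}; cost 1
[col 2] GS: children G:{T}, S:{A} ∪→ {A,T}; cost 1
[col 2] BGS: children B:{A}, GS:{A,T} ∩→ {A}; cost 0
[col 2] FX: children F:{G}, X:{T} ∪→ {G,T}; cost 1
[col 2] FLX: children FX:{G,T}, L:{A} ∪→ {A,G,T}; cost 1
[col 2] BFGLSX: children BGS:{A}, FLX:{A,G,T} ∩→ {A}; cost 0
[col 3] GS: children G:{G}, S:{T} ∪→ {G,T}; cost 1
[col 3] BGS: children B:{G}, GS:{G,T} ∩→ {G}; cost 0
[col 3] FX: children F:{C}, X:{A} ∪→ {A,C}; cost 1
[col 3] FLX: children FX:{A,C}, L:{A} ∩→ {A}; cost 0
[col 3] BFGLSX: children BGS:{G}, FLX:{A} ∪→ {A,G}; cost 1
[col 4] GS: children G:{T}, S:{G} ∪→ {G,T}; cost 1
[col 4] BGS: children B:{A}, GS:{G,T} ∪→ {A,G,T}; cost 1
[col 4] FX: children F:{C}, X:{G} ∪→ {C,G}; cost 1
[col 4] FLX: children FX:{C,G}, L:{C} ∩→ {C}; cost 0
[col 4] BFGLSX: children BGS:{A,G,T}, FLX:{C} ∪→ {A,C,G,T}; cost 1
per-site changes: [4, 3, 3, 3, 4]; total = 17

17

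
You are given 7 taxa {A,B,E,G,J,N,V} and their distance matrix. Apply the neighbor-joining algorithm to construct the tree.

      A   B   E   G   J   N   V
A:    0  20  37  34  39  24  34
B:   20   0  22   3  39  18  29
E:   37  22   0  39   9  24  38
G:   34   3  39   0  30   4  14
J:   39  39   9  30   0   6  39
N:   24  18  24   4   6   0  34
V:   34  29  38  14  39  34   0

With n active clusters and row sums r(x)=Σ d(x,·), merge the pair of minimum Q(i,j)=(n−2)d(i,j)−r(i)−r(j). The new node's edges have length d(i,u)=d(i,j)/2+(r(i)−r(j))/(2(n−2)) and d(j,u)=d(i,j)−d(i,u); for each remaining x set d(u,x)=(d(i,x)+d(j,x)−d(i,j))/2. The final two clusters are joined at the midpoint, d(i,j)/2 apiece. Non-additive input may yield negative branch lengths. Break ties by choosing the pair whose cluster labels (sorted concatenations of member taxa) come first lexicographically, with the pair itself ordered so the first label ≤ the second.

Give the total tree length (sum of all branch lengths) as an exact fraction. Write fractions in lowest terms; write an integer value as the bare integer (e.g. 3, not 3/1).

step 1: merge (E,J) at d=9, Q=-286; branch lengths E→26/5, J→19/5; new cluster EJ
  updated: d(A,EJ)=67/2, d(B,EJ)=26, d(EJ,G)=30, d(EJ,N)=21/2, d(EJ,V)=34
step 2: merge (EJ,N) at d=21/2, Q=-365/2; branch lengths EJ→171/16, N→-3/16; new cluster EJN
  updated: d(A,EJN)=47/2, d(B,EJN)=67/4, d(EJN,G)=47/4, d(EJN,V)=115/4
step 3: merge (G,V) at d=14, Q=-253/2; branch lengths G→-1/6, V→85/6; new cluster GV
  updated: d(A,GV)=27, d(B,GV)=9, d(EJN,GV)=53/4
step 4: merge (A,EJN) at d=47/2, Q=-77; branch lengths A→16, EJN→15/2; new cluster AEJN
  updated: d(AEJN,B)=53/8, d(AEJN,GV)=67/8
step 5: merge (AEJN,B) at d=53/8, Q=-24; branch lengths AEJN→3, B→29/8; new cluster ABEJN
  updated: d(ABEJN,GV)=43/8
step 6: merge (ABEJN,GV) at d=43/8; branch lengths ABEJN→43/16, GV→43/16; new cluster ABEGJNV
final tree: (((A:16,((E:26/5,J:19/5):171/16,N:-3/16):15/2):3,B:29/8):43/16,(G:-1/6,V:85/6):43/16)
total length: 69

69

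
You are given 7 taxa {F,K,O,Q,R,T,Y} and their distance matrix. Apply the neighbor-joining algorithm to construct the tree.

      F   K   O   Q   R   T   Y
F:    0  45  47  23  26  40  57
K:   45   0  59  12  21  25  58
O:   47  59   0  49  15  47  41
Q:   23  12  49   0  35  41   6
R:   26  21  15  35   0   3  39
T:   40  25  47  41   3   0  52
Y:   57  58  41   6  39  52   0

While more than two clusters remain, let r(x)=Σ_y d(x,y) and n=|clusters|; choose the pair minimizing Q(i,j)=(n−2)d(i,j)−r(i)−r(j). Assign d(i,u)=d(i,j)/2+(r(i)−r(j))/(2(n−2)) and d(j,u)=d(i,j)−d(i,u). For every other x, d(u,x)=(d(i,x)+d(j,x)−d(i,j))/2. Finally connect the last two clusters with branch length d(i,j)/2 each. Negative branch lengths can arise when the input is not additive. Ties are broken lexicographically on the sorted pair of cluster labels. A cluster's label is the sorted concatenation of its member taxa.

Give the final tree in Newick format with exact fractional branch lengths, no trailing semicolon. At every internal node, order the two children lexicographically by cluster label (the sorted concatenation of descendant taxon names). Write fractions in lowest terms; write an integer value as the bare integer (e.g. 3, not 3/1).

iteration 1: select Q,Y (d=6, Q=-389); attach at lengths (-57/10, 117/10); label the merged cluster QY
  updated: d(F,QY)=37, d(K,QY)=32, d(O,QY)=42, d(QY,R)=34, d(QY,T)=87/2
iteration 2: select O,R (d=15, Q=-249); attach at lengths (171/8, -51/8); label the merged cluster OR
  updated: d(F,OR)=29, d(K,OR)=65/2, d(OR,QY)=61/2, d(OR,T)=35/2
iteration 3: select K,T (d=25, Q=-371/2); attach at lengths (167/12, 133/12); label the merged cluster KT
  updated: d(F,KT)=30, d(KT,OR)=25/2, d(KT,QY)=101/4
iteration 4: select F,QY (d=37, Q=-459/4); attach at lengths (309/16, 283/16); label the merged cluster FQY
  updated: d(FQY,KT)=73/8, d(FQY,OR)=45/4
iteration 5: select FQY,KT (d=73/8, Q=-263/8); attach at lengths (63/16, 83/16); label the merged cluster FKQTY
  updated: d(FKQTY,OR)=117/16
iteration 6: select FKQTY,OR (d=117/16); attach at lengths (117/32, 117/32); label the merged cluster FKOQRTY
final tree: (((F:309/16,(Q:-57/10,Y:117/10):283/16):63/16,(K:167/12,T:133/12):83/16):117/32,(O:171/8,R:-51/8):117/32)
total length: 1591/16

(((F:309/16,(Q:-57/10,Y:117/10):283/16):63/16,(K:167/12,T:133/12):83/16):117/32,(O:171/8,R:-51/8):117/32)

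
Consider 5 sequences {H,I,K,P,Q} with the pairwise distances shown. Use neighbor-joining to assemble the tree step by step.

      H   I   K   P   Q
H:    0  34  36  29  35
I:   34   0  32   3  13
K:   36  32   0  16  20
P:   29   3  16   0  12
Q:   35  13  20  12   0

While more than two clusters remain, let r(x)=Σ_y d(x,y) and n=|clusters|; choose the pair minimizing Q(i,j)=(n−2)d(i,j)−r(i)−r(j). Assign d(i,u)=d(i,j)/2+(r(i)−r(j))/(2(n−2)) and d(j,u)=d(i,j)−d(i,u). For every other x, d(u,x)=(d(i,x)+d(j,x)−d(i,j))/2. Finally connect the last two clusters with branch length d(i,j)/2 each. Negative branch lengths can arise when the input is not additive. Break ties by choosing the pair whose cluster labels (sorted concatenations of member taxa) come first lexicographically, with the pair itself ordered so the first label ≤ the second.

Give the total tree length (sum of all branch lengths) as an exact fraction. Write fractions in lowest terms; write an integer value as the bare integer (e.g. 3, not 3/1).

1. join I+P (d=3, Q=-133) ⇒ IP; edges |I|=31/6, |P|=-13/6
  updated: d(H,IP)=30, d(IP,K)=45/2, d(IP,Q)=11
2. join H+K (d=36, Q=-215/2) ⇒ HK; edges |H|=189/8, |K|=99/8
  updated: d(HK,IP)=33/4, d(HK,Q)=19/2
3. join HK+IP (d=33/4, Q=-115/4) ⇒ HIKP; edges |HK|=27/8, |IP|=39/8
  updated: d(HIKP,Q)=49/8
4. join HIKP+Q (d=49/8) ⇒ HIKPQ; edges |HIKP|=49/16, |Q|=49/16
final tree: (((H:189/8,K:99/8):27/8,(I:31/6,P:-13/6):39/8):49/16,Q:49/16)
total length: 427/8

427/8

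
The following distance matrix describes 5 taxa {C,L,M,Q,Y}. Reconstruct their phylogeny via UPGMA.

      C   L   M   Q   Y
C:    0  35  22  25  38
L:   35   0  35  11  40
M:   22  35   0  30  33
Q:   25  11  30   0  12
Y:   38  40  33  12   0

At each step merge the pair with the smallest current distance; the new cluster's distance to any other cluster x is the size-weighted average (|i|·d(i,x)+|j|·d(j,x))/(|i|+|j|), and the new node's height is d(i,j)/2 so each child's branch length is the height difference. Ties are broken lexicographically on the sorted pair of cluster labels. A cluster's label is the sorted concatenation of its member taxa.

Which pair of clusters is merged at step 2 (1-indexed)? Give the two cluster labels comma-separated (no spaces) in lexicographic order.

step 1: merge (L,Q) at d=11; branch lengths L→11/2, Q→11/2; new cluster LQ
  updated: d(C,LQ)=30, d(LQ,M)=65/2, d(LQ,Y)=26
step 2: merge (C,M) at d=22; branch lengths C→11, M→11; new cluster CM
  updated: d(CM,LQ)=125/4, d(CM,Y)=71/2
step 3: merge (LQ,Y) at d=26; branch lengths LQ→15/2, Y→13; new cluster LQY
  updated: d(CM,LQY)=98/3
step 4: merge (CM,LQY) at d=98/3; branch lengths CM→16/3, LQY→10/3; new cluster CLMQY
final tree: ((C:11,M:11):16/3,((L:11/2,Q:11/2):15/2,Y:13):10/3)
total length: 373/6

C,M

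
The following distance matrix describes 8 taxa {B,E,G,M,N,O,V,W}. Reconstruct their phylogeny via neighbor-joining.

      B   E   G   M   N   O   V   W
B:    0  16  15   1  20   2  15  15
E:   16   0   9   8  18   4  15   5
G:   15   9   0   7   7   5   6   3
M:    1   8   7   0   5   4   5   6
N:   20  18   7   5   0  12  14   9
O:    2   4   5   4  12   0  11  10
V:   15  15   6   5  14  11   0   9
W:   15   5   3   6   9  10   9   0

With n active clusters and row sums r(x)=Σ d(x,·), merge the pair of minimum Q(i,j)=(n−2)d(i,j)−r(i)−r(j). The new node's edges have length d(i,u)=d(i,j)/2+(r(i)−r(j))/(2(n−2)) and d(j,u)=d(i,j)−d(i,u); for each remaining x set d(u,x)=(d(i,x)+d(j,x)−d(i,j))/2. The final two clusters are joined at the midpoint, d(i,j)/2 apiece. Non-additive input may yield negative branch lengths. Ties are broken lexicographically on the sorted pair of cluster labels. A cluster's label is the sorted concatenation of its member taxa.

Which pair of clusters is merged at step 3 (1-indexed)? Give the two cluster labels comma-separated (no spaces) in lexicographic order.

E,W

step 1: merge (B,O) at d=2, Q=-120; branch lengths B→4, O→-2; new cluster BO
  updated: d(BO,E)=9, d(BO,G)=9, d(BO,M)=3/2, d(BO,N)=15, d(BO,V)=12, d(BO,W)=23/2
step 2: merge (BO,M) at d=3/2, Q=-83; branch lengths BO→33/10, M→-9/5; new cluster BMO
  updated: d(BMO,E)=31/4, d(BMO,G)=29/4, d(BMO,N)=37/4, d(BMO,V)=31/4, d(BMO,W)=8
step 3: merge (E,W) at d=5, Q=-275/4; branch lengths E→163/32, W→-3/32; new cluster EW
  updated: d(BMO,EW)=43/8, d(EW,G)=7/2, d(EW,N)=11, d(EW,V)=19/2
step 4: merge (G,N) at d=7, Q=-44; branch lengths G→7/12, N→77/12; new cluster GN
  updated: d(BMO,GN)=19/4, d(EW,GN)=15/4, d(GN,V)=13/2
step 5: merge (BMO,V) at d=31/4, Q=-209/8; branch lengths BMO→77/32, V→171/32; new cluster BMOV
  updated: d(BMOV,EW)=57/16, d(BMOV,GN)=7/4
step 6: merge (BMOV,EW) at d=57/16, Q=-145/16; branch lengths BMOV→25/32, EW→89/32; new cluster BEMOVW
  updated: d(BEMOVW,GN)=31/32
step 7: merge (BEMOVW,GN) at d=31/32; branch lengths BEMOVW→31/64, GN→31/64; new cluster BEGMNOVW
final tree: (((((B:4,O:-2):33/10,M:-9/5):77/32,V:171/32):25/32,(E:163/32,W:-3/32):89/32):31/64,(G:7/12,N:77/12):31/64)
total length: 889/32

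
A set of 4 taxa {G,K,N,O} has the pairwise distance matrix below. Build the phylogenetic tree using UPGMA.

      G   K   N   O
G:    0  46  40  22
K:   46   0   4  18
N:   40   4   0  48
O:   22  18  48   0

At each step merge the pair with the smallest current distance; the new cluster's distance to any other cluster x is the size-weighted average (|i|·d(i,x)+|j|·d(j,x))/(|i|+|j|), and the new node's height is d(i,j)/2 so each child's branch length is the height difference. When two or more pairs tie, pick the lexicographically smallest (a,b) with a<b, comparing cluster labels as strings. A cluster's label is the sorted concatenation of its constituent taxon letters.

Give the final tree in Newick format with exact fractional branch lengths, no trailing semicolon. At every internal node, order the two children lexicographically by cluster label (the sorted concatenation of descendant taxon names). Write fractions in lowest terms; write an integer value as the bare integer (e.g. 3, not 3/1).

step 1: merge (K,N) at d=4; branch lengths K→2, N→2; new cluster KN
  updated: d(G,KN)=43, d(KN,O)=33
step 2: merge (G,O) at d=22; branch lengths G→11, O→11; new cluster GO
  updated: d(GO,KN)=38
step 3: merge (GO,KN) at d=38; branch lengths GO→8, KN→17; new cluster GKNO
final tree: ((G:11,O:11):8,(K:2,N:2):17)
total length: 51

((G:11,O:11):8,(K:2,N:2):17)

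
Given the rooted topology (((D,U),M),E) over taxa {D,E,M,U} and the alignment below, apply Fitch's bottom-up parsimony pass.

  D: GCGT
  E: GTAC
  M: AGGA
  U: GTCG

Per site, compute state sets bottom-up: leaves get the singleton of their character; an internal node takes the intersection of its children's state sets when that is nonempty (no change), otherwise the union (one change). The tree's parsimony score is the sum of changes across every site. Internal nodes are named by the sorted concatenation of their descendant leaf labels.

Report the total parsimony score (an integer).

8

DU@0: {G} ∩ {G} = {G} (intersection, +0)
DMU@0: {G} ∪ {A} = {A,G} (union, +1)
DEMU@0: {A,G} ∩ {G} = {G} (intersection, +0)
DU@1: {C} ∪ {T} = {C,T} (union, +1)
DMU@1: {C,T} ∪ {G} = {C,G,T} (union, +1)
DEMU@1: {C,G,T} ∩ {T} = {T} (intersection, +0)
DU@2: {G} ∪ {C} = {C,G} (union, +1)
DMU@2: {C,G} ∩ {G} = {G} (intersection, +0)
DEMU@2: {G} ∪ {A} = {A,G} (union, +1)
DU@3: {T} ∪ {G} = {G,T} (union, +1)
DMU@3: {G,T} ∪ {A} = {A,G,T} (union, +1)
DEMU@3: {A,G,T} ∪ {C} = {A,C,G,T} (union, +1)
per-site changes: [1, 2, 2, 3]; total = 8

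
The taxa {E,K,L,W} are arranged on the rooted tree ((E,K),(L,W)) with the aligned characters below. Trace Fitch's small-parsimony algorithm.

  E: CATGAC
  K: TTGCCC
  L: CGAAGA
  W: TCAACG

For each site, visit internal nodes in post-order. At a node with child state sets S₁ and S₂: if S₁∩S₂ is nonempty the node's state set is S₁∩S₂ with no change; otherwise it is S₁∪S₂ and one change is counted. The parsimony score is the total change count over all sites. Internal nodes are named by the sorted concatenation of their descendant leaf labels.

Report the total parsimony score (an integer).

13

site 0, node EK: E={C} ∪ K={T} → {C,T} (+1)
site 0, node LW: L={C} ∪ W={T} → {C,T} (+1)
site 0, node EKLW: EK={C,T} ∩ LW={C,T} → {C,T} (+0)
site 1, node EK: E={A} ∪ K={T} → {A,T} (+1)
site 1, node LW: L={G} ∪ W={C} → {C,G} (+1)
site 1, node EKLW: EK={A,T} ∪ LW={C,G} → {A,C,G,T} (+1)
site 2, node EK: E={T} ∪ K={G} → {G,T} (+1)
site 2, node LW: L={A} ∩ W={A} → {A} (+0)
site 2, node EKLW: EK={G,T} ∪ LW={A} → {A,G,T} (+1)
site 3, node EK: E={G} ∪ K={C} → {C,G} (+1)
site 3, node LW: L={A} ∩ W={A} → {A} (+0)
site 3, node EKLW: EK={C,G} ∪ LW={A} → {A,C,G} (+1)
site 4, node EK: E={A} ∪ K={C} → {A,C} (+1)
site 4, node LW: L={G} ∪ W={C} → {C,G} (+1)
site 4, node EKLW: EK={A,C} ∩ LW={C,G} → {C} (+0)
site 5, node EK: E={C} ∩ K={C} → {C} (+0)
site 5, node LW: L={A} ∪ W={G} → {A,G} (+1)
site 5, node EKLW: EK={C} ∪ LW={A,G} → {A,C,G} (+1)
per-site changes: [2, 3, 2, 2, 2, 2]; total = 13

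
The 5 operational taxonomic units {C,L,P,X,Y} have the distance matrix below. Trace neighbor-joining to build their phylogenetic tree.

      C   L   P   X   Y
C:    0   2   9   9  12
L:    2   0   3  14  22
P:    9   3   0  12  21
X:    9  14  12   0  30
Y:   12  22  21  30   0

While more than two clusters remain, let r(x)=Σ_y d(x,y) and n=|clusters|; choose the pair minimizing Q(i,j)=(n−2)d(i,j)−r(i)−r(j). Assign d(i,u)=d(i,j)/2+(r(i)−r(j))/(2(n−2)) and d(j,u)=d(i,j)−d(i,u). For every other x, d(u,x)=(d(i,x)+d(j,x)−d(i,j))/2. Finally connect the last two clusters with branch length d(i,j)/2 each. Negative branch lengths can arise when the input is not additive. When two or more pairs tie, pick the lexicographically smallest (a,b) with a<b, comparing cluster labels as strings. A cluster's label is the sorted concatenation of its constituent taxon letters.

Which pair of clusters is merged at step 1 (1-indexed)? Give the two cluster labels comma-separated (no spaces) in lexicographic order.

C,Y

1. join C+Y (d=12, Q=-81) ⇒ CY; edges |C|=-17/6, |Y|=89/6
  updated: d(CY,L)=6, d(CY,P)=9, d(CY,X)=27/2
2. join CY+X (d=27/2, Q=-41) ⇒ CXY; edges |CY|=4, |X|=19/2
  updated: d(CXY,L)=13/4, d(CXY,P)=15/4
3. join CXY+L (d=13/4, Q=-10) ⇒ CLXY; edges |CXY|=2, |L|=5/4
  updated: d(CLXY,P)=7/4
4. join CLXY+P (d=7/4) ⇒ CLPXY; edges |CLXY|=7/8, |P|=7/8
final tree: ((((C:-17/6,Y:89/6):4,X:19/2):2,L:5/4):7/8,P:7/8)
total length: 61/2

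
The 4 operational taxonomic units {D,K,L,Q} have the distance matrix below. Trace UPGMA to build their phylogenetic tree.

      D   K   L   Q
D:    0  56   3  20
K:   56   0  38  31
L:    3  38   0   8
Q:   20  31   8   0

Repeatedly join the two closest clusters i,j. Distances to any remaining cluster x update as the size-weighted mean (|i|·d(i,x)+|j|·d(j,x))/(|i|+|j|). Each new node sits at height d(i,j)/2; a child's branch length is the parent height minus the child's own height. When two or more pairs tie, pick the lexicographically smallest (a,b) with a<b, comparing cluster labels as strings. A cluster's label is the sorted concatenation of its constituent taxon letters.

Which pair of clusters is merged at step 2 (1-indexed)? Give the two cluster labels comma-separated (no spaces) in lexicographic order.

step 1: merge (D,L) at d=3; branch lengths D→3/2, L→3/2; new cluster DL
  updated: d(DL,K)=47, d(DL,Q)=14
step 2: merge (DL,Q) at d=14; branch lengths DL→11/2, Q→7; new cluster DLQ
  updated: d(DLQ,K)=125/3
step 3: merge (DLQ,K) at d=125/3; branch lengths DLQ→83/6, K→125/6; new cluster DKLQ
final tree: (((D:3/2,L:3/2):11/2,Q:7):83/6,K:125/6)
total length: 301/6

DL,Q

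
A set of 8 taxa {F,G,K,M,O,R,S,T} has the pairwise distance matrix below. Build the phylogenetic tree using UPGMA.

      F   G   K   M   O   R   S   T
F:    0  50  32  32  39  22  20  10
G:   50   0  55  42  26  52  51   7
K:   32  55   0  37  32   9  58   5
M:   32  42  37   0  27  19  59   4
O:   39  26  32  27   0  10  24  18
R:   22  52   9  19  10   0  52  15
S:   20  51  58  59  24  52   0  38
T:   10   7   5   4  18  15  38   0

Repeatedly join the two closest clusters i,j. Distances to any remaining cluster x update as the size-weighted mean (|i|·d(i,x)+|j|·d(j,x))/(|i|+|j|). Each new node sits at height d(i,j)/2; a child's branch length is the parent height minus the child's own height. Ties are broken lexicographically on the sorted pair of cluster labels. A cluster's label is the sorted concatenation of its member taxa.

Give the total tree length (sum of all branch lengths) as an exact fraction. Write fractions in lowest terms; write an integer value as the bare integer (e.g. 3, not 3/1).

step 1: merge (M,T) at d=4; branch lengths M→2, T→2; new cluster MT
  updated: d(F,MT)=21, d(G,MT)=49/2, d(K,MT)=21, d(MT,O)=45/2, d(MT,R)=17, d(MT,S)=97/2
step 2: merge (K,R) at d=9; branch lengths K→9/2, R→9/2; new cluster KR
  updated: d(F,KR)=27, d(G,KR)=107/2, d(KR,MT)=19, d(KR,O)=21, d(KR,S)=55
step 3: merge (KR,MT) at d=19; branch lengths KR→5, MT→15/2; new cluster KMRT
  updated: d(F,KMRT)=24, d(G,KMRT)=39, d(KMRT,O)=87/4, d(KMRT,S)=207/4
step 4: merge (F,S) at d=20; branch lengths F→10, S→10; new cluster FS
  updated: d(FS,G)=101/2, d(FS,KMRT)=303/8, d(FS,O)=63/2
step 5: merge (KMRT,O) at d=87/4; branch lengths KMRT→11/8, O→87/8; new cluster KMORT
  updated: d(FS,KMORT)=183/5, d(G,KMORT)=182/5
step 6: merge (G,KMORT) at d=182/5; branch lengths G→91/5, KMORT→293/40; new cluster GKMORT
  updated: d(FS,GKMORT)=467/12
step 7: merge (FS,GKMORT) at d=467/12; branch lengths FS→227/24, GKMORT→151/120; new cluster FGKMORST
final tree: ((F:10,S:10):227/24,(G:91/5,(((K:9/2,R:9/2):5,(M:2,T:2):15/2):11/8,O:87/8):293/40):151/120)
total length: 11279/120

11279/120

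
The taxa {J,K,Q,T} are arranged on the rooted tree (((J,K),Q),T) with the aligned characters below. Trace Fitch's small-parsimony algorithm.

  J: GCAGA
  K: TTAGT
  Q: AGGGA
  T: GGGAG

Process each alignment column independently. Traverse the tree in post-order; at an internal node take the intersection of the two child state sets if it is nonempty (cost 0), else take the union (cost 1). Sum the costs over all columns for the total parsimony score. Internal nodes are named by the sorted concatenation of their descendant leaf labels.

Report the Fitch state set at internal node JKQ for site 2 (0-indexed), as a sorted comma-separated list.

site 0, node JK: J={G} ∪ K={T} → {G,T} (+1)
site 0, node JKQ: JK={G,T} ∪ Q={A} → {A,G,T} (+1)
site 0, node JKQT: JKQ={A,G,T} ∩ T={G} → {G} (+0)
site 1, node JK: J={C} ∪ K={T} → {C,T} (+1)
site 1, node JKQ: JK={C,T} ∪ Q={G} → {C,G,T} (+1)
site 1, node JKQT: JKQ={C,G,T} ∩ T={G} → {G} (+0)
site 2, node JK: J={A} ∩ K={A} → {A} (+0)
site 2, node JKQ: JK={A} ∪ Q={G} → {A,G} (+1)
site 2, node JKQT: JKQ={A,G} ∩ T={G} → {G} (+0)
site 3, node JK: J={G} ∩ K={G} → {G} (+0)
site 3, node JKQ: JK={G} ∩ Q={G} → {G} (+0)
site 3, node JKQT: JKQ={G} ∪ T={A} → {A,G} (+1)
site 4, node JK: J={A} ∪ K={T} → {A,T} (+1)
site 4, node JKQ: JK={A,T} ∩ Q={A} → {A} (+0)
site 4, node JKQT: JKQ={A} ∪ T={G} → {A,G} (+1)
per-site changes: [2, 2, 1, 1, 2]; total = 8

A,G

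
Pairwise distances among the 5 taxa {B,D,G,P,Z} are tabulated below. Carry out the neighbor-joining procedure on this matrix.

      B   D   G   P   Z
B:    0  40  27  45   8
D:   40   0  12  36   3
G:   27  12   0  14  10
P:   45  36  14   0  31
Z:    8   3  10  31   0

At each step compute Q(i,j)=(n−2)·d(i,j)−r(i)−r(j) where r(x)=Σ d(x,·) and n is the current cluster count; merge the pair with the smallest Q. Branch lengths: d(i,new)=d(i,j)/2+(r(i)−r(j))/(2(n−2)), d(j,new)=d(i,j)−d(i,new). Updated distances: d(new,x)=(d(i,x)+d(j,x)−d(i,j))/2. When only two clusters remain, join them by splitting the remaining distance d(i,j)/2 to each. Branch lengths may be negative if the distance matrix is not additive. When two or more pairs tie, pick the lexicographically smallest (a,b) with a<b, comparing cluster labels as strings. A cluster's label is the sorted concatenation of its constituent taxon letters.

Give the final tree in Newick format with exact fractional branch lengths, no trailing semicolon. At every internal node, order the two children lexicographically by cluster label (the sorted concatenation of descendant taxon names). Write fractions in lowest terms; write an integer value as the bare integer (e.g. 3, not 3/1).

iteration 1: select B,Z (d=8, Q=-148); attach at lengths (46/3, -22/3); label the merged cluster BZ
  updated: d(BZ,D)=35/2, d(BZ,G)=29/2, d(BZ,P)=34
iteration 2: select BZ,D (d=35/2, Q=-193/2); attach at lengths (71/8, 69/8); label the merged cluster BDZ
  updated: d(BDZ,G)=9/2, d(BDZ,P)=105/4
iteration 3: select BDZ,G (d=9/2, Q=-179/4); attach at lengths (67/8, -31/8); label the merged cluster BDGZ
  updated: d(BDGZ,P)=143/8
iteration 4: select BDGZ,P (d=143/8); attach at lengths (143/16, 143/16); label the merged cluster BDGPZ
final tree: ((((B:46/3,Z:-22/3):71/8,D:69/8):67/8,G:-31/8):143/16,P:143/16)
total length: 383/8

((((B:46/3,Z:-22/3):71/8,D:69/8):67/8,G:-31/8):143/16,P:143/16)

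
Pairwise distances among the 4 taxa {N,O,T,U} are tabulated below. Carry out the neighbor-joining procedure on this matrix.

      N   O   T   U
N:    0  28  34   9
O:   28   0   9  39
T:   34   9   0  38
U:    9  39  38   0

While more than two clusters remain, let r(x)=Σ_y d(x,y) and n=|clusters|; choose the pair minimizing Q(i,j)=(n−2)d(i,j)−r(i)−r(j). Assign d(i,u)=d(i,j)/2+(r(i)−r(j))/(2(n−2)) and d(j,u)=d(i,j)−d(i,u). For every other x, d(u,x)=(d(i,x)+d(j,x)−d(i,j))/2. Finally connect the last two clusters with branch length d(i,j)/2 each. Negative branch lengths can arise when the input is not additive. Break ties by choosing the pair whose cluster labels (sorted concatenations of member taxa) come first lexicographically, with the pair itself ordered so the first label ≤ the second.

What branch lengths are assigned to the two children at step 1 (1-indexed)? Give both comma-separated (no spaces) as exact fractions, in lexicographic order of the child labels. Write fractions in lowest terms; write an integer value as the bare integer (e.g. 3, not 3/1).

1. join N+U (d=9, Q=-139) ⇒ NU; edges |N|=3/4, |U|=33/4
  updated: d(NU,O)=29, d(NU,T)=63/2
2. join NU+O (d=29, Q=-139/2) ⇒ NOU; edges |NU|=103/4, |O|=13/4
  updated: d(NOU,T)=23/4
3. join NOU+T (d=23/4) ⇒ NOTU; edges |NOU|=23/8, |T|=23/8
final tree: (((N:3/4,U:33/4):103/4,O:13/4):23/8,T:23/8)
total length: 175/4

3/4,33/4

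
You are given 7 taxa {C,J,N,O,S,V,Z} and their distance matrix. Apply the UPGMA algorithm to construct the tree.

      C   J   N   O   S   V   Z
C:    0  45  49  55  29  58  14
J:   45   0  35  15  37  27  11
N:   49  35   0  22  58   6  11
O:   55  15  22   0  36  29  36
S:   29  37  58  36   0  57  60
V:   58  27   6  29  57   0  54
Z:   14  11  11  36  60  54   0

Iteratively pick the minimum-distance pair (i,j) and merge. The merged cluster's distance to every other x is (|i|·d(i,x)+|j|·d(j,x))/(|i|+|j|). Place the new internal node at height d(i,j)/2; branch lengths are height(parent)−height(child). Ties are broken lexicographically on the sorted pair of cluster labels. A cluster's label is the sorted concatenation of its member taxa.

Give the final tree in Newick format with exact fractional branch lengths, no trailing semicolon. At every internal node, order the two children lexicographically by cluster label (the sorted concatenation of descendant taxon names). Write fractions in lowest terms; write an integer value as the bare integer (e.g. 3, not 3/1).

iteration 1: select N,V (d=6); attach at lengths (3, 3); label the merged cluster NV
  updated: d(C,NV)=107/2, d(J,NV)=31, d(NV,O)=51/2, d(NV,S)=115/2, d(NV,Z)=65/2
iteration 2: select J,Z (d=11); attach at lengths (11/2, 11/2); label the merged cluster JZ
  updated: d(C,JZ)=59/2, d(JZ,NV)=127/4, d(JZ,O)=51/2, d(JZ,S)=97/2
iteration 3: select JZ,O (d=51/2); attach at lengths (29/4, 51/4); label the merged cluster JOZ
  updated: d(C,JOZ)=38, d(JOZ,NV)=89/3, d(JOZ,S)=133/3
iteration 4: select C,S (d=29); attach at lengths (29/2, 29/2); label the merged cluster CS
  updated: d(CS,JOZ)=247/6, d(CS,NV)=111/2
iteration 5: select JOZ,NV (d=89/3); attach at lengths (25/12, 71/6); label the merged cluster JNOVZ
  updated: d(CS,JNOVZ)=469/10
iteration 6: select CS,JNOVZ (d=469/10); attach at lengths (179/20, 517/60); label the merged cluster CJNOSVZ
final tree: ((C:29/2,S:29/2):179/20,(((J:11/2,Z:11/2):29/4,O:51/4):25/12,(N:3,V:3):71/6):517/60)
total length: 5849/60

((C:29/2,S:29/2):179/20,(((J:11/2,Z:11/2):29/4,O:51/4):25/12,(N:3,V:3):71/6):517/60)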